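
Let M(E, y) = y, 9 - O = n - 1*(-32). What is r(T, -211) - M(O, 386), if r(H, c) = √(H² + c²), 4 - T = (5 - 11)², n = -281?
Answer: -386 + √45545 ≈ -172.59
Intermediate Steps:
O = 258 (O = 9 - (-281 - 1*(-32)) = 9 - (-281 + 32) = 9 - 1*(-249) = 9 + 249 = 258)
T = -32 (T = 4 - (5 - 11)² = 4 - 1*(-6)² = 4 - 1*36 = 4 - 36 = -32)
r(T, -211) - M(O, 386) = √((-32)² + (-211)²) - 1*386 = √(1024 + 44521) - 386 = √45545 - 386 = -386 + √45545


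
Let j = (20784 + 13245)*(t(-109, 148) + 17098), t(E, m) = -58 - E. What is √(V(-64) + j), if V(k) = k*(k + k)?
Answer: √583571513 ≈ 24157.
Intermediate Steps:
V(k) = 2*k² (V(k) = k*(2*k) = 2*k²)
j = 583563321 (j = (20784 + 13245)*((-58 - 1*(-109)) + 17098) = 34029*((-58 + 109) + 17098) = 34029*(51 + 17098) = 34029*17149 = 583563321)
√(V(-64) + j) = √(2*(-64)² + 583563321) = √(2*4096 + 583563321) = √(8192 + 583563321) = √583571513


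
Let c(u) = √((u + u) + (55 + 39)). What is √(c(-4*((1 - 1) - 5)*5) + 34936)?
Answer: √(34936 + 7*√6) ≈ 186.96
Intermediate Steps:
c(u) = √(94 + 2*u) (c(u) = √(2*u + 94) = √(94 + 2*u))
√(c(-4*((1 - 1) - 5)*5) + 34936) = √(√(94 + 2*(-4*((1 - 1) - 5)*5)) + 34936) = √(√(94 + 2*(-4*(0 - 5)*5)) + 34936) = √(√(94 + 2*(-4*(-5)*5)) + 34936) = √(√(94 + 2*(20*5)) + 34936) = √(√(94 + 2*100) + 34936) = √(√(94 + 200) + 34936) = √(√294 + 34936) = √(7*√6 + 34936) = √(34936 + 7*√6)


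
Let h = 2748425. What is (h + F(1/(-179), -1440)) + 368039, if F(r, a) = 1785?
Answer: 3118249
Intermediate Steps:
(h + F(1/(-179), -1440)) + 368039 = (2748425 + 1785) + 368039 = 2750210 + 368039 = 3118249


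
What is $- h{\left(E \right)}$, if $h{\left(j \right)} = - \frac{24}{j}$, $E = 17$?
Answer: $\frac{24}{17} \approx 1.4118$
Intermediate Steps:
$- h{\left(E \right)} = - \frac{-24}{17} = \left(-1\right) \left(- \frac{24}{17}\right) = \frac{24}{17}$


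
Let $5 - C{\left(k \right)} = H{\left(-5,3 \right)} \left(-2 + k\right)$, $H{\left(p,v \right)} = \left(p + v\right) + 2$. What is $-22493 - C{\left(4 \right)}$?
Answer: $-22498$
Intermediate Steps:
$H{\left(p,v \right)} = 2 + p + v$
$C{\left(k \right)} = 5$ ($C{\left(k \right)} = 5 - \left(2 - 5 + 3\right) \left(-2 + k\right) = 5 - 0 \left(-2 + k\right) = 5 - 0 = 5 + 0 = 5$)
$-22493 - C{\left(4 \right)} = -22493 - 5 = -22498$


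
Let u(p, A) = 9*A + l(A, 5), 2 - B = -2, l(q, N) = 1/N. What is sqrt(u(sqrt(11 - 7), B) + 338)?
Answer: sqrt(9355)/5 ≈ 19.344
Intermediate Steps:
B = 4 (B = 2 - 1*(-2) = 2 + 2 = 4)
u(p, A) = 1/5 + 9*A (u(p, A) = 9*A + 1/5 = 1/5 + 9*A)
sqrt(u(sqrt(11 - 7), B) + 338) = sqrt((1/5 + 9*4) + 338) = sqrt((1/5 + 36) + 338) = sqrt(181/5 + 338) = sqrt(1871/5) = sqrt(9355)/5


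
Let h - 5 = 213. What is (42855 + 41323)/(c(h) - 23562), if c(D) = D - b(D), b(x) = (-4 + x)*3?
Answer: -42089/11993 ≈ -3.5095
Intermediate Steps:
b(x) = -12 + 3*x
h = 218 (h = 5 + 213 = 218)
c(D) = 12 - 2*D (c(D) = D - (-12 + 3*D) = D + (12 - 3*D) = 12 - 2*D)
(42855 + 41323)/(c(h) - 23562) = (42855 + 41323)/((12 - 2*218) - 23562) = 84178/((12 - 436) - 23562) = 84178/(-424 - 23562) = 84178/(-23986) = 84178*(-1/23986) = -42089/11993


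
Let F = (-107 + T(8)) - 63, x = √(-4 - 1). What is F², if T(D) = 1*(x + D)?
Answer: (162 - I*√5)² ≈ 26239.0 - 724.49*I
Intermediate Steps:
x = I*√5 (x = √(-5) = I*√5 ≈ 2.2361*I)
T(D) = D + I*√5 (T(D) = 1*(I*√5 + D) = 1*(D + I*√5) = D + I*√5)
F = -162 + I*√5 (F = (-107 + (8 + I*√5)) - 63 = (-99 + I*√5) - 63 = -162 + I*√5 ≈ -162.0 + 2.2361*I)
F² = (-162 + I*√5)²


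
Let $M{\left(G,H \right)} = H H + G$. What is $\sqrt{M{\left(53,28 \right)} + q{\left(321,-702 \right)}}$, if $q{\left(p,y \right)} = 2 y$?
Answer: $9 i \sqrt{7} \approx 23.812 i$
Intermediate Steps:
$M{\left(G,H \right)} = G + H^{2}$ ($M{\left(G,H \right)} = H^{2} + G = G + H^{2}$)
$\sqrt{M{\left(53,28 \right)} + q{\left(321,-702 \right)}} = \sqrt{\left(53 + 28^{2}\right) + 2 \left(-702\right)} = \sqrt{\left(53 + 784\right) - 1404} = \sqrt{837 - 1404} = \sqrt{-567} = 9 i \sqrt{7}$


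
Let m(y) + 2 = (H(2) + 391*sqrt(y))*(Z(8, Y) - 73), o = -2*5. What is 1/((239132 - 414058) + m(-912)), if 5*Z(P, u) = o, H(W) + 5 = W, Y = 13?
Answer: I/(-174703*I + 117300*sqrt(57)) ≈ -2.1441e-7 + 1.0869e-6*I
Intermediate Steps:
H(W) = -5 + W
o = -10
Z(P, u) = -2 (Z(P, u) = (1/5)*(-10) = -2)
m(y) = 223 - 29325*sqrt(y) (m(y) = -2 + ((-5 + 2) + 391*sqrt(y))*(-2 - 73) = -2 + (-3 + 391*sqrt(y))*(-75) = -2 + (225 - 29325*sqrt(y)) = 223 - 29325*sqrt(y))
1/((239132 - 414058) + m(-912)) = 1/((239132 - 414058) + (223 - 117300*I*sqrt(57))) = 1/(-174926 + (223 - 117300*I*sqrt(57))) = 1/(-174703 - 117300*I*sqrt(57))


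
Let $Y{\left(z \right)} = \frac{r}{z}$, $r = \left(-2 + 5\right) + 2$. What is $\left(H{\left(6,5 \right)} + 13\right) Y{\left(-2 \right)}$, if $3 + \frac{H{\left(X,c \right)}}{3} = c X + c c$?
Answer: $- \frac{845}{2} \approx -422.5$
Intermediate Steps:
$r = 5$ ($r = 3 + 2 = 5$)
$H{\left(X,c \right)} = -9 + 3 c^{2} + 3 X c$ ($H{\left(X,c \right)} = -9 + 3 \left(c X + c c\right) = -9 + 3 \left(X c + c^{2}\right) = -9 + 3 \left(c^{2} + X c\right) = -9 + \left(3 c^{2} + 3 X c\right) = -9 + 3 c^{2} + 3 X c$)
$Y{\left(z \right)} = \frac{5}{z}$
$\left(H{\left(6,5 \right)} + 13\right) Y{\left(-2 \right)} = \left(\left(-9 + 3 \cdot 5^{2} + 3 \cdot 6 \cdot 5\right) + 13\right) \frac{5}{-2} = \left(\left(-9 + 3 \cdot 25 + 90\right) + 13\right) 5 \left(- \frac{1}{2}\right) = \left(\left(-9 + 75 + 90\right) + 13\right) \left(- \frac{5}{2}\right) = \left(156 + 13\right) \left(- \frac{5}{2}\right) = 169 \left(- \frac{5}{2}\right) = - \frac{845}{2}$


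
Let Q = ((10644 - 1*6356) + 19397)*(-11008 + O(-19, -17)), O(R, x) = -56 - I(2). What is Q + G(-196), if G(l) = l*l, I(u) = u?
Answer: -262059794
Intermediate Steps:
O(R, x) = -58 (O(R, x) = -56 - 1*2 = -56 - 2 = -58)
Q = -262098210 (Q = ((10644 - 1*6356) + 19397)*(-11008 - 58) = ((10644 - 6356) + 19397)*(-11066) = (4288 + 19397)*(-11066) = 23685*(-11066) = -262098210)
G(l) = l**2
Q + G(-196) = -262098210 + (-196)**2 = -262098210 + 38416 = -262059794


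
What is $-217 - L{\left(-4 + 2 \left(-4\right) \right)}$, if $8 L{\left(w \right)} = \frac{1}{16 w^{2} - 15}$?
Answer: $- \frac{3973705}{18312} \approx -217.0$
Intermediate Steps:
$L{\left(w \right)} = \frac{1}{8 \left(-15 + 16 w^{2}\right)}$ ($L{\left(w \right)} = \frac{1}{8 \left(16 w^{2} - 15\right)} = \frac{1}{8 \left(-15 + 16 w^{2}\right)}$)
$-217 - L{\left(-4 + 2 \left(-4\right) \right)} = -217 - \frac{1}{8 \left(-15 + 16 \left(-4 + 2 \left(-4\right)\right)^{2}\right)} = -217 - \frac{1}{8 \left(-15 + 16 \left(-4 - 8\right)^{2}\right)} = -217 - \frac{1}{8 \left(-15 + 16 \left(-12\right)^{2}\right)} = -217 - \frac{1}{8 \left(-15 + 16 \cdot 144\right)} = -217 - \frac{1}{8 \left(-15 + 2304\right)} = -217 - \frac{1}{8 \cdot 2289} = -217 - \frac{1}{8} \cdot \frac{1}{2289} = -217 - \frac{1}{18312} = - \frac{3973705}{18312}$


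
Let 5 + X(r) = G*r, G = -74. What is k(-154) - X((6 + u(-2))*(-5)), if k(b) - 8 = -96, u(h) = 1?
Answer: -2673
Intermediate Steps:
X(r) = -5 - 74*r
k(b) = -88 (k(b) = 8 - 96 = -88)
k(-154) - X((6 + u(-2))*(-5)) = -88 - (-5 - 74*(6 + 1)*(-5)) = -88 - (-5 - 518*(-5)) = -88 - (-5 - 74*(-35)) = -88 - (-5 + 2590) = -88 - 1*2585 = -88 - 2585 = -2673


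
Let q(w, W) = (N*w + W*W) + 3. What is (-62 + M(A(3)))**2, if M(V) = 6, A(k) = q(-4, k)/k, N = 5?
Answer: 3136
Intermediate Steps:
q(w, W) = 3 + W**2 + 5*w (q(w, W) = (5*w + W*W) + 3 = (5*w + W**2) + 3 = (W**2 + 5*w) + 3 = 3 + W**2 + 5*w)
A(k) = (-17 + k**2)/k (A(k) = (3 + k**2 + 5*(-4))/k = (3 + k**2 - 20)/k = (-17 + k**2)/k)
(-62 + M(A(3)))**2 = (-62 + 6)**2 = (-56)**2 = 3136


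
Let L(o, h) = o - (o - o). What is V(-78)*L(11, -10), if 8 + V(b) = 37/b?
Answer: -7271/78 ≈ -93.218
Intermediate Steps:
L(o, h) = o (L(o, h) = o - 1*0 = o + 0 = o)
V(b) = -8 + 37/b
V(-78)*L(11, -10) = (-8 + 37/(-78))*11 = (-8 + 37*(-1/78))*11 = (-8 - 37/78)*11 = -661/78*11 = -7271/78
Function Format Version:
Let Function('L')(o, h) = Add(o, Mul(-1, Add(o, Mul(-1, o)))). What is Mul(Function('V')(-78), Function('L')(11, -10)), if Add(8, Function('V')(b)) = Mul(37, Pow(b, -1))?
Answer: Rational(-7271, 78) ≈ -93.218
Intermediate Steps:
Function('L')(o, h) = o (Function('L')(o, h) = Add(o, Mul(-1, 0)) = Add(o, 0) = o)
Function('V')(b) = Add(-8, Mul(37, Pow(b, -1)))
Mul(Function('V')(-78), Function('L')(11, -10)) = Mul(Add(-8, Mul(37, Pow(-78, -1))), 11) = Mul(Add(-8, Mul(37, Rational(-1, 78))), 11) = Mul(Add(-8, Rational(-37, 78)), 11) = Mul(Rational(-661, 78), 11) = Rational(-7271, 78)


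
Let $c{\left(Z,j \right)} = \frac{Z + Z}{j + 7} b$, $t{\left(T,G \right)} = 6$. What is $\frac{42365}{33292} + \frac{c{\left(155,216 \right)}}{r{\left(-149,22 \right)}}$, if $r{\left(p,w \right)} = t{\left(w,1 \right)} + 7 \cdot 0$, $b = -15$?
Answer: $- \frac{16353905}{7424116} \approx -2.2028$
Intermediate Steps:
$r{\left(p,w \right)} = 6$ ($r{\left(p,w \right)} = 6 + 7 \cdot 0 = 6 + 0 = 6$)
$c{\left(Z,j \right)} = - \frac{30 Z}{7 + j}$ ($c{\left(Z,j \right)} = \frac{Z + Z}{j + 7} \left(-15\right) = \frac{2 Z}{7 + j} \left(-15\right) = - \frac{30 Z}{7 + j}$)
$\frac{42365}{33292} + \frac{c{\left(155,216 \right)}}{r{\left(-149,22 \right)}} = \frac{42365}{33292} + \frac{\left(-30\right) 155 \frac{1}{7 + 216}}{6} = 42365 \cdot \frac{1}{33292} + \left(-30\right) 155 \cdot \frac{1}{223} \cdot \frac{1}{6} = \frac{42365}{33292} + \left(-30\right) 155 \cdot \frac{1}{223} \cdot \frac{1}{6} = \frac{42365}{33292} - \frac{775}{223} = - \frac{16353905}{7424116}$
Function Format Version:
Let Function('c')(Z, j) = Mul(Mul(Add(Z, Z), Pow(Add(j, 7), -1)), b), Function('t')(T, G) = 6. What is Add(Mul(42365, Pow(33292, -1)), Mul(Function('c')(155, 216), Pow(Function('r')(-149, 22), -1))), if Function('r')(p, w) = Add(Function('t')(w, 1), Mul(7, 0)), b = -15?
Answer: Rational(-16353905, 7424116) ≈ -2.2028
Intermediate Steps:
Function('r')(p, w) = 6 (Function('r')(p, w) = Add(6, Mul(7, 0)) = Add(6, 0) = 6)
Function('c')(Z, j) = Mul(-30, Z, Pow(Add(7, j), -1)) (Function('c')(Z, j) = Mul(Mul(Add(Z, Z), Pow(Add(j, 7), -1)), -15) = Mul(Mul(Mul(2, Z), Pow(Add(7, j), -1)), -15) = Mul(Mul(2, Z, Pow(Add(7, j), -1)), -15) = Mul(-30, Z, Pow(Add(7, j), -1)))
Add(Mul(42365, Pow(33292, -1)), Mul(Function('c')(155, 216), Pow(Function('r')(-149, 22), -1))) = Add(Mul(42365, Pow(33292, -1)), Mul(Mul(-30, 155, Pow(Add(7, 216), -1)), Pow(6, -1))) = Add(Mul(42365, Rational(1, 33292)), Mul(Mul(-30, 155, Pow(223, -1)), Rational(1, 6))) = Add(Rational(42365, 33292), Mul(Mul(-30, 155, Rational(1, 223)), Rational(1, 6))) = Add(Rational(42365, 33292), Mul(Rational(-4650, 223), Rational(1, 6))) = Add(Rational(42365, 33292), Rational(-775, 223)) = Rational(-16353905, 7424116)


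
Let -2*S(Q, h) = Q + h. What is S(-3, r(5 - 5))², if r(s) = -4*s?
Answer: 9/4 ≈ 2.2500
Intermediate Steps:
S(Q, h) = -Q/2 - h/2 (S(Q, h) = -(Q + h)/2 = -Q/2 - h/2)
S(-3, r(5 - 5))² = (-½*(-3) - (-2)*(5 - 5))² = (3/2 - (-2)*0)² = (3/2 - ½*0)² = (3/2 + 0)² = (3/2)² = 9/4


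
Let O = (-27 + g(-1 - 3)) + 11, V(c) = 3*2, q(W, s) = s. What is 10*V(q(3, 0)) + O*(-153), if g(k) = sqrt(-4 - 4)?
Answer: 2508 - 306*I*sqrt(2) ≈ 2508.0 - 432.75*I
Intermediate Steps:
g(k) = 2*I*sqrt(2) (g(k) = sqrt(-8) = 2*I*sqrt(2))
V(c) = 6
O = -16 + 2*I*sqrt(2) (O = (-27 + 2*I*sqrt(2)) + 11 = -16 + 2*I*sqrt(2) ≈ -16.0 + 2.8284*I)
10*V(q(3, 0)) + O*(-153) = 10*6 + (-16 + 2*I*sqrt(2))*(-153) = 60 + (2448 - 306*I*sqrt(2)) = 2508 - 306*I*sqrt(2)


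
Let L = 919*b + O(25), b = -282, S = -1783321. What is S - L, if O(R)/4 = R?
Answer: -1524263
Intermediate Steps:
O(R) = 4*R
L = -259058 (L = 919*(-282) + 4*25 = -259158 + 100 = -259058)
S - L = -1783321 - 1*(-259058) = -1783321 + 259058 = -1524263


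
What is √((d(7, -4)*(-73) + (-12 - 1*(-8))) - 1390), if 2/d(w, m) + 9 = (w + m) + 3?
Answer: 2*I*√3027/3 ≈ 36.679*I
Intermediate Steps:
d(w, m) = 2/(-6 + m + w) (d(w, m) = 2/(-9 + ((w + m) + 3)) = 2/(-9 + ((m + w) + 3)) = 2/(-9 + (3 + m + w)) = 2/(-6 + m + w))
√((d(7, -4)*(-73) + (-12 - 1*(-8))) - 1390) = √(((2/(-6 - 4 + 7))*(-73) + (-12 - 1*(-8))) - 1390) = √(((2/(-3))*(-73) + (-12 + 8)) - 1390) = √(((2*(-⅓))*(-73) - 4) - 1390) = √((-⅔*(-73) - 4) - 1390) = √((146/3 - 4) - 1390) = √(134/3 - 1390) = √(-4036/3) = 2*I*√3027/3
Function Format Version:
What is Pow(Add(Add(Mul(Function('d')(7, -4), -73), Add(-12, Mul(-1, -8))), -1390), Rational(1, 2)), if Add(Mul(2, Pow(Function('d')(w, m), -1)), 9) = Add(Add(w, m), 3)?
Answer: Mul(Rational(2, 3), I, Pow(3027, Rational(1, 2))) ≈ Mul(36.679, I)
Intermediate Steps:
Function('d')(w, m) = Mul(2, Pow(Add(-6, m, w), -1)) (Function('d')(w, m) = Mul(2, Pow(Add(-9, Add(Add(w, m), 3)), -1)) = Mul(2, Pow(Add(-9, Add(Add(m, w), 3)), -1)) = Mul(2, Pow(Add(-9, Add(3, m, w)), -1)) = Mul(2, Pow(Add(-6, m, w), -1)))
Pow(Add(Add(Mul(Function('d')(7, -4), -73), Add(-12, Mul(-1, -8))), -1390), Rational(1, 2)) = Pow(Add(Add(Mul(Mul(2, Pow(Add(-6, -4, 7), -1)), -73), Add(-12, Mul(-1, -8))), -1390), Rational(1, 2)) = Pow(Add(Add(Mul(Mul(2, Pow(-3, -1)), -73), Add(-12, 8)), -1390), Rational(1, 2)) = Pow(Add(Add(Mul(Mul(2, Rational(-1, 3)), -73), -4), -1390), Rational(1, 2)) = Pow(Add(Add(Mul(Rational(-2, 3), -73), -4), -1390), Rational(1, 2)) = Pow(Add(Add(Rational(146, 3), -4), -1390), Rational(1, 2)) = Pow(Add(Rational(134, 3), -1390), Rational(1, 2)) = Pow(Rational(-4036, 3), Rational(1, 2)) = Mul(Rational(2, 3), I, Pow(3027, Rational(1, 2)))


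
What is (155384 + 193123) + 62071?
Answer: 410578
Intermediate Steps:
(155384 + 193123) + 62071 = 348507 + 62071 = 410578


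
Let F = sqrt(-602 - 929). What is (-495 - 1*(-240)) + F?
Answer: -255 + I*sqrt(1531) ≈ -255.0 + 39.128*I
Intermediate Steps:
F = I*sqrt(1531) (F = sqrt(-1531) = I*sqrt(1531) ≈ 39.128*I)
(-495 - 1*(-240)) + F = (-495 - 1*(-240)) + I*sqrt(1531) = (-495 + 240) + I*sqrt(1531) = -255 + I*sqrt(1531)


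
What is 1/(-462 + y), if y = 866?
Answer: 1/404 ≈ 0.0024752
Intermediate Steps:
1/(-462 + y) = 1/(-462 + 866) = 1/404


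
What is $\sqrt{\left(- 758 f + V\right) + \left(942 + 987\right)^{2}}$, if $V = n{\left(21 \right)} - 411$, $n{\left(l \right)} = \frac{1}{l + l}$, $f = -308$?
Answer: $\frac{\sqrt{6975021858}}{42} \approx 1988.5$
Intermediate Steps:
$n{\left(l \right)} = \frac{1}{2 l}$
$V = - \frac{17261}{42}$ ($V = \frac{1}{2 \cdot 21} - 411 = \frac{1}{2} \cdot \frac{1}{21} - 411 = \frac{1}{42} - 411 = - \frac{17261}{42} \approx -410.98$)
$\sqrt{\left(- 758 f + V\right) + \left(942 + 987\right)^{2}} = \sqrt{\left(\left(-758\right) \left(-308\right) - \frac{17261}{42}\right) + \left(942 + 987\right)^{2}} = \sqrt{\left(233464 - \frac{17261}{42}\right) + 1929^{2}} = \sqrt{\frac{9788227}{42} + 3721041} = \sqrt{\frac{166071949}{42}} = \frac{\sqrt{6975021858}}{42}$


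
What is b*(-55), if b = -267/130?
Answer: 2937/26 ≈ 112.96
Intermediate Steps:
b = -267/130 (b = -267*1/130 = -267/130 ≈ -2.0538)
b*(-55) = -267/130*(-55) = 2937/26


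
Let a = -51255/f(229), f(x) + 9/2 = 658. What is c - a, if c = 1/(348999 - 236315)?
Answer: 11551238147/147277988 ≈ 78.432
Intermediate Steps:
c = 1/112684 ≈ 8.8744e-6
f(x) = 1307/2 (f(x) = -9/2 + 658 = 1307/2)
a = -102510/1307 (a = -51255/1307/2 = -51255*2/1307 = -102510/1307 ≈ -78.432)
c - a = 1/112684 - 1*(-102510/1307) = 1/112684 + 102510/1307 = 11551238147/147277988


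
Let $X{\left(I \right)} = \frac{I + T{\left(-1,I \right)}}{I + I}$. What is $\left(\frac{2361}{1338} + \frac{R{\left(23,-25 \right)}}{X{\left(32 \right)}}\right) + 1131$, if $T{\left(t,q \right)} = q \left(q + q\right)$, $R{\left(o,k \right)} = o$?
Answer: $\frac{32859361}{28990} \approx 1133.5$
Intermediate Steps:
$T{\left(t,q \right)} = 2 q^{2}$ ($T{\left(t,q \right)} = q 2 q = 2 q^{2}$)
$X{\left(I \right)} = \frac{I + 2 I^{2}}{2 I}$ ($X{\left(I \right)} = \frac{I + 2 I^{2}}{I + I} = \frac{I + 2 I^{2}}{2 I}$)
$\left(\frac{2361}{1338} + \frac{R{\left(23,-25 \right)}}{X{\left(32 \right)}}\right) + 1131 = \left(\frac{2361}{1338} + \frac{23}{\frac{1}{2} + 32}\right) + 1131 = \left(2361 \cdot \frac{1}{1338} + \frac{23}{\frac{65}{2}}\right) + 1131 = \left(\frac{787}{446} + 23 \cdot \frac{2}{65}\right) + 1131 = \left(\frac{787}{446} + \frac{46}{65}\right) + 1131 = \frac{71671}{28990} + 1131 = \frac{32859361}{28990}$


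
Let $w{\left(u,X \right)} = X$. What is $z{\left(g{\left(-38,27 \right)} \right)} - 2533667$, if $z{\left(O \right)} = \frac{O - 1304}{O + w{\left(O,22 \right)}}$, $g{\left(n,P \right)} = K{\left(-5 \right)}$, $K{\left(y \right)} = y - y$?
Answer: $- \frac{27870989}{11} \approx -2.5337 \cdot 10^{6}$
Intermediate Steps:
$K{\left(y \right)} = 0$
$g{\left(n,P \right)} = 0$
$z{\left(O \right)} = \frac{-1304 + O}{22 + O}$ ($z{\left(O \right)} = \frac{O - 1304}{O + 22} = \frac{-1304 + O}{22 + O}$)
$z{\left(g{\left(-38,27 \right)} \right)} - 2533667 = \frac{-1304 + 0}{22 + 0} - 2533667 = \frac{1}{22} \left(-1304\right) - 2533667 = - \frac{652}{11} - 2533667 = - \frac{27870989}{11}$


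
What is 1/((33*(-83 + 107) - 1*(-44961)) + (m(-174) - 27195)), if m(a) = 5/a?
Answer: 174/3229087 ≈ 5.3885e-5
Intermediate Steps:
1/((33*(-83 + 107) - 1*(-44961)) + (m(-174) - 27195)) = 1/((33*(-83 + 107) - 1*(-44961)) + (5/(-174) - 27195)) = 1/((33*24 + 44961) + (5*(-1/174) - 27195)) = 1/((792 + 44961) + (-5/174 - 27195)) = 1/(45753 - 4731935/174) = 1/(3229087/174) = 174/3229087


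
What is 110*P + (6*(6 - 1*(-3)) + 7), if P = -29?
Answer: -3129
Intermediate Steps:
110*P + (6*(6 - 1*(-3)) + 7) = 110*(-29) + (6*(6 - 1*(-3)) + 7) = -3190 + (6*(6 + 3) + 7) = -3190 + (6*9 + 7) = -3190 + (54 + 7) = -3190 + 61 = -3129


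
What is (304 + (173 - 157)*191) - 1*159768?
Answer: -156408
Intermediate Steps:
(304 + (173 - 157)*191) - 1*159768 = (304 + 16*191) - 159768 = (304 + 3056) - 159768 = 3360 - 159768 = -156408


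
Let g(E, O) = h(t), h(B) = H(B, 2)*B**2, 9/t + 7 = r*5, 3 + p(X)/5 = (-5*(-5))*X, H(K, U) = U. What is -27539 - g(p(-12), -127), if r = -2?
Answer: -7958933/289 ≈ -27540.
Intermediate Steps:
p(X) = -15 + 125*X (p(X) = -15 + 5*((-5*(-5))*X) = -15 + 5*(25*X) = -15 + 125*X)
t = -9/17 (t = 9/(-7 - 2*5) = 9/(-7 - 10) = 9/(-17) = 9*(-1/17) = -9/17 ≈ -0.52941)
h(B) = 2*B**2
g(E, O) = 162/289 (g(E, O) = 2*(-9/17)**2 = 2*(81/289) = 162/289)
-27539 - g(p(-12), -127) = -27539 - 1*162/289 = -27539 - 162/289 = -7958933/289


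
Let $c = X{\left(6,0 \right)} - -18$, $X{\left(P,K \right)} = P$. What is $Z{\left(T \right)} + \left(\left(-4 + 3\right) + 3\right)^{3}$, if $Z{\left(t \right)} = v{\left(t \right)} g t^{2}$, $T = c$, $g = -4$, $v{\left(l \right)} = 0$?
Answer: $8$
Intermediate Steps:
$c = 24$ ($c = 6 - -18 = 6 + 18 = 24$)
$T = 24$
$Z{\left(t \right)} = 0$ ($Z{\left(t \right)} = 0 \left(-4\right) t^{2} = 0 t^{2} = 0$)
$Z{\left(T \right)} + \left(\left(-4 + 3\right) + 3\right)^{3} = 0 + \left(\left(-4 + 3\right) + 3\right)^{3} = 0 + \left(-1 + 3\right)^{3} = 0 + 2^{3} = 0 + 8 = 8$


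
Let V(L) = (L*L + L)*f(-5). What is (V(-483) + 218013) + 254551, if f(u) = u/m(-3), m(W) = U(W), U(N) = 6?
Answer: 278559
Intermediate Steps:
m(W) = 6
f(u) = u/6
V(L) = -5*L/6 - 5*L²/6 (V(L) = (L*L + L)*((⅙)*(-5)) = (L² + L)*(-⅚) = (L + L²)*(-⅚) = -5*L/6 - 5*L²/6)
(V(-483) + 218013) + 254551 = (-⅚*(-483)*(1 - 483) + 218013) + 254551 = (-⅚*(-483)*(-482) + 218013) + 254551 = (-194005 + 218013) + 254551 = 24008 + 254551 = 278559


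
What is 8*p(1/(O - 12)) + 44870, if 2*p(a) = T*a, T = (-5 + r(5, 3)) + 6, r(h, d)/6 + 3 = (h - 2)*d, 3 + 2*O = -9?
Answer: 403756/9 ≈ 44862.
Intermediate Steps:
O = -6 (O = -3/2 + (1/2)*(-9) = -3/2 - 9/2 = -6)
r(h, d) = -18 + 6*d*(-2 + h) (r(h, d) = -18 + 6*((h - 2)*d) = -18 + 6*((-2 + h)*d) = -18 + 6*(d*(-2 + h)) = -18 + 6*d*(-2 + h))
T = 37 (T = (-5 + (-18 - 12*3 + 6*3*5)) + 6 = (-5 + (-18 - 36 + 90)) + 6 = (-5 + 36) + 6 = 31 + 6 = 37)
p(a) = 37*a/2 (p(a) = (37*a)/2 = 37*a/2)
8*p(1/(O - 12)) + 44870 = 8*(37/(2*(-6 - 12))) + 44870 = 8*((37/2)/(-18)) + 44870 = 8*((37/2)*(-1/18)) + 44870 = 8*(-37/36) + 44870 = -74/9 + 44870 = 403756/9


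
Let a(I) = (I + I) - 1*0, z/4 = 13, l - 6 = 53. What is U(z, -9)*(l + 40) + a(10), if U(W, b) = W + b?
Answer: 4277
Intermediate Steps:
l = 59 (l = 6 + 53 = 59)
z = 52 (z = 4*13 = 52)
a(I) = 2*I (a(I) = 2*I + 0 = 2*I)
U(z, -9)*(l + 40) + a(10) = (52 - 9)*(59 + 40) + 2*10 = 43*99 + 20 = 4257 + 20 = 4277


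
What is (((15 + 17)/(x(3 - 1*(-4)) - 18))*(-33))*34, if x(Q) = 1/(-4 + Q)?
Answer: 107712/53 ≈ 2032.3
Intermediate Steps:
(((15 + 17)/(x(3 - 1*(-4)) - 18))*(-33))*34 = (((15 + 17)/(1/(-4 + (3 - 1*(-4))) - 18))*(-33))*34 = ((32/(1/(-4 + (3 + 4)) - 18))*(-33))*34 = ((32/(1/(-4 + 7) - 18))*(-33))*34 = ((32/(1/3 - 18))*(-33))*34 = ((32/(⅓ - 18))*(-33))*34 = ((32/(-53/3))*(-33))*34 = ((32*(-3/53))*(-33))*34 = -96/53*(-33)*34 = (3168/53)*34 = 107712/53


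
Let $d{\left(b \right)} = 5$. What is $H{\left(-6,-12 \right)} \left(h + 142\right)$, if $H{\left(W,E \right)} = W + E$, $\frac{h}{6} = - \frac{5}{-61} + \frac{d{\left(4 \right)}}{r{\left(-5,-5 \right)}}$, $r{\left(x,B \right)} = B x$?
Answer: $- \frac{788868}{305} \approx -2586.5$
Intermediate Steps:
$h = \frac{516}{305}$ ($h = 6 \left(- \frac{5}{-61} + \frac{5}{\left(-5\right) \left(-5\right)}\right) = 6 \left(\left(-5\right) \left(- \frac{1}{61}\right) + \frac{5}{25}\right) = 6 \left(\frac{5}{61} + 5 \cdot \frac{1}{25}\right) = 6 \left(\frac{5}{61} + \frac{1}{5}\right) = 6 \cdot \frac{86}{305} = \frac{516}{305} \approx 1.6918$)
$H{\left(W,E \right)} = E + W$
$H{\left(-6,-12 \right)} \left(h + 142\right) = \left(-12 - 6\right) \left(\frac{516}{305} + 142\right) = \left(-18\right) \frac{43826}{305} = - \frac{788868}{305}$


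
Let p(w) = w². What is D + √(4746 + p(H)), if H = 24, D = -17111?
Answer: -17111 + √5322 ≈ -17038.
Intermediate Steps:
D + √(4746 + p(H)) = -17111 + √(4746 + 24²) = -17111 + √(4746 + 576) = -17111 + √5322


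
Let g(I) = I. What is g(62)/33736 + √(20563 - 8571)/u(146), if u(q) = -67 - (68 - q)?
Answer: 31/16868 + 2*√2998/11 ≈ 9.9571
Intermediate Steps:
u(q) = -135 + q (u(q) = -67 + (-68 + q) = -135 + q)
g(62)/33736 + √(20563 - 8571)/u(146) = 62/33736 + √(20563 - 8571)/(-135 + 146) = 62*(1/33736) + √11992/11 = 31/16868 + (2*√2998)*(1/11) = 31/16868 + 2*√2998/11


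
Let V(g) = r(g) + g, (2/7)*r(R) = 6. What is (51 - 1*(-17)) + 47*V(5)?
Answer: 1290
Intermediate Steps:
r(R) = 21 (r(R) = (7/2)*6 = 21)
V(g) = 21 + g
(51 - 1*(-17)) + 47*V(5) = (51 - 1*(-17)) + 47*(21 + 5) = (51 + 17) + 47*26 = 68 + 1222 = 1290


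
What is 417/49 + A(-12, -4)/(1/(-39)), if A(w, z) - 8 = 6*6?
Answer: -83667/49 ≈ -1707.5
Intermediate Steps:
A(w, z) = 44 (A(w, z) = 8 + 6*6 = 8 + 36 = 44)
417/49 + A(-12, -4)/(1/(-39)) = 417/49 + 44/(1/(-39)) = 417*(1/49) + 44/(-1/39) = 417/49 + 44*(-39) = 417/49 - 1716 = -83667/49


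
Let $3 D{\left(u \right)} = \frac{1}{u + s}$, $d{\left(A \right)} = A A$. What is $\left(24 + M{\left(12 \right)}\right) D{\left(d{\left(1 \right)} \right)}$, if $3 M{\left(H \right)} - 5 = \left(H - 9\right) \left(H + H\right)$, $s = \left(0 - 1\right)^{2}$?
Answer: $\frac{149}{18} \approx 8.2778$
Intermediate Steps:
$d{\left(A \right)} = A^{2}$
$s = 1$ ($s = \left(-1\right)^{2} = 1$)
$M{\left(H \right)} = \frac{5}{3} + \frac{2 H \left(-9 + H\right)}{3}$ ($M{\left(H \right)} = \frac{5}{3} + \frac{\left(H - 9\right) \left(H + H\right)}{3} = \frac{5}{3} + \frac{\left(-9 + H\right) 2 H}{3} = \frac{5}{3} + \frac{2 H \left(-9 + H\right)}{3}$)
$D{\left(u \right)} = \frac{1}{3 \left(1 + u\right)}$ ($D{\left(u \right)} = \frac{1}{3 \left(u + 1\right)} = \frac{1}{3 \left(1 + u\right)}$)
$\left(24 + M{\left(12 \right)}\right) D{\left(d{\left(1 \right)} \right)} = \left(24 + \left(\frac{5}{3} - 72 + \frac{2 \cdot 12^{2}}{3}\right)\right) \frac{1}{3 \left(1 + 1^{2}\right)} = \left(24 + \left(\frac{5}{3} - 72 + \frac{2}{3} \cdot 144\right)\right) \frac{1}{3 \left(1 + 1\right)} = \left(24 + \left(\frac{5}{3} - 72 + 96\right)\right) \frac{1}{3 \cdot 2} = \left(24 + \frac{77}{3}\right) \frac{1}{3} \cdot \frac{1}{2} = \frac{149}{3} \cdot \frac{1}{6} = \frac{149}{18}$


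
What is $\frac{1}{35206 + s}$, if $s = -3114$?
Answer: $\frac{1}{32092} \approx 3.116 \cdot 10^{-5}$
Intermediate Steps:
$\frac{1}{35206 + s} = \frac{1}{35206 - 3114} = \frac{1}{32092}$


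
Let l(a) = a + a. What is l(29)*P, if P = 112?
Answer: 6496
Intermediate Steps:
l(a) = 2*a
l(29)*P = (2*29)*112 = 58*112 = 6496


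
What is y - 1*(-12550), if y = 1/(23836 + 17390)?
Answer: 517386301/41226 ≈ 12550.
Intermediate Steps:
y = 1/41226 ≈ 2.4257e-5
y - 1*(-12550) = 1/41226 - 1*(-12550) = 1/41226 + 12550 = 517386301/41226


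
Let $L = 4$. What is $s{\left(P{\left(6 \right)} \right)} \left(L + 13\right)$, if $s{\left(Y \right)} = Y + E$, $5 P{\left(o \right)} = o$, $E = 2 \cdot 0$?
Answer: $\frac{102}{5} \approx 20.4$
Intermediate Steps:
$E = 0$
$P{\left(o \right)} = \frac{o}{5}$
$s{\left(Y \right)} = Y$ ($s{\left(Y \right)} = Y + 0 = Y$)
$s{\left(P{\left(6 \right)} \right)} \left(L + 13\right) = \frac{1}{5} \cdot 6 \left(4 + 13\right) = \frac{6}{5} \cdot 17 = \frac{102}{5}$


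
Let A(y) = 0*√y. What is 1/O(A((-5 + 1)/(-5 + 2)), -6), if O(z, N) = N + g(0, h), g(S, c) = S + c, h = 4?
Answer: -½ ≈ -0.50000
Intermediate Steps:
A(y) = 0
O(z, N) = 4 + N (O(z, N) = N + (0 + 4) = N + 4 = 4 + N)
1/O(A((-5 + 1)/(-5 + 2)), -6) = 1/(4 - 6) = 1/(-2) = -½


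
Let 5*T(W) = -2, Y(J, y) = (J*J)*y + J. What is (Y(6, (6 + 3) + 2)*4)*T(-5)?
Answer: -3216/5 ≈ -643.20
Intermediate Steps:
Y(J, y) = J + y*J² (Y(J, y) = J²*y + J = y*J² + J = J + y*J²)
T(W) = -⅖ (T(W) = (⅕)*(-2) = -⅖)
(Y(6, (6 + 3) + 2)*4)*T(-5) = ((6*(1 + 6*((6 + 3) + 2)))*4)*(-⅖) = ((6*(1 + 6*(9 + 2)))*4)*(-⅖) = ((6*(1 + 6*11))*4)*(-⅖) = ((6*(1 + 66))*4)*(-⅖) = ((6*67)*4)*(-⅖) = (402*4)*(-⅖) = 1608*(-⅖) = -3216/5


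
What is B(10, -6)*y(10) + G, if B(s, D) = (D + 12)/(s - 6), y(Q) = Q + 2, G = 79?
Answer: 97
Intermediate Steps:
y(Q) = 2 + Q
B(s, D) = (12 + D)/(-6 + s)
B(10, -6)*y(10) + G = ((12 - 6)/(-6 + 10))*(2 + 10) + 79 = (6/4)*12 + 79 = ((¼)*6)*12 + 79 = (3/2)*12 + 79 = 18 + 79 = 97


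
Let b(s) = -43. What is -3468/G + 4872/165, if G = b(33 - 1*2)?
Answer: 260572/2365 ≈ 110.18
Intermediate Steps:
G = -43
-3468/G + 4872/165 = -3468/(-43) + 4872/165 = -3468*(-1/43) + 4872*(1/165) = 3468/43 + 1624/55 = 260572/2365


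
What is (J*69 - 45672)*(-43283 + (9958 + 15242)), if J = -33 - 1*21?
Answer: 893264034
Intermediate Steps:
J = -54 (J = -33 - 21 = -54)
(J*69 - 45672)*(-43283 + (9958 + 15242)) = (-54*69 - 45672)*(-43283 + (9958 + 15242)) = (-3726 - 45672)*(-43283 + 25200) = -49398*(-18083) = 893264034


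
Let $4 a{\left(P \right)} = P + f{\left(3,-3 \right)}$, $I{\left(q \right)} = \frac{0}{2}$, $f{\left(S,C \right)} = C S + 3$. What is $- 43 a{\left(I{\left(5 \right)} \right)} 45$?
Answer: $\frac{5805}{2} \approx 2902.5$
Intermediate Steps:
$f{\left(S,C \right)} = 3 + C S$
$I{\left(q \right)} = 0$ ($I{\left(q \right)} = 0 \cdot \frac{1}{2} = 0$)
$a{\left(P \right)} = - \frac{3}{2} + \frac{P}{4}$ ($a{\left(P \right)} = \frac{P + \left(3 - 9\right)}{4} = \frac{P - 6}{4} = \frac{-6 + P}{4} = - \frac{3}{2} + \frac{P}{4}$)
$- 43 a{\left(I{\left(5 \right)} \right)} 45 = - 43 \left(- \frac{3}{2} + \frac{1}{4} \cdot 0\right) 45 = - 43 \left(- \frac{3}{2} + 0\right) 45 = \left(-43\right) \left(- \frac{3}{2}\right) 45 = \frac{129}{2} \cdot 45 = \frac{5805}{2}$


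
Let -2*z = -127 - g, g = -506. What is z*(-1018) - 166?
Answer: 192745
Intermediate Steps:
z = -379/2 (z = -(-127 - 1*(-506))/2 = -(-127 + 506)/2 = -½*379 = -379/2 ≈ -189.50)
z*(-1018) - 166 = -379/2*(-1018) - 166 = 192911 - 166 = 192745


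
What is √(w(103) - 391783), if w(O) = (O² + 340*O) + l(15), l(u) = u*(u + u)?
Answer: 2*I*√86426 ≈ 587.97*I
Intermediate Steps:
l(u) = 2*u² (l(u) = u*(2*u) = 2*u²)
w(O) = 450 + O² + 340*O (w(O) = (O² + 340*O) + 2*15² = (O² + 340*O) + 2*225 = (O² + 340*O) + 450 = 450 + O² + 340*O)
√(w(103) - 391783) = √((450 + 103² + 340*103) - 391783) = √((450 + 10609 + 35020) - 391783) = √(46079 - 391783) = √(-345704) = 2*I*√86426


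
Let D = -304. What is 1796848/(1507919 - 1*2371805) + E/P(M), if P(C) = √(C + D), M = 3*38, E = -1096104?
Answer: -898424/431943 + 548052*I*√190/95 ≈ -2.08 + 79520.0*I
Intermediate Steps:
M = 114
P(C) = √(-304 + C) (P(C) = √(C - 304) = √(-304 + C))
1796848/(1507919 - 1*2371805) + E/P(M) = 1796848/(1507919 - 1*2371805) - 1096104/√(-304 + 114) = 1796848/(1507919 - 2371805) - 1096104*(-I*√190/190) = 1796848/(-863886) - 1096104*(-I*√190/190) = 1796848*(-1/863886) - (-548052)*I*√190/95 = -898424/431943 + 548052*I*√190/95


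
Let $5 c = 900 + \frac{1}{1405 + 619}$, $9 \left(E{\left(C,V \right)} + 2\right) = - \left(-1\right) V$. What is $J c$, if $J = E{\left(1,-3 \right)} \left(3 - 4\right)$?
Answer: $\frac{12751207}{30360} \approx 420.0$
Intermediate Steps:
$E{\left(C,V \right)} = -2 + \frac{V}{9}$ ($E{\left(C,V \right)} = -2 + \frac{\left(-1\right) \left(- V\right)}{9} = -2 + \frac{V}{9}$)
$c = \frac{1821601}{10120}$ ($c = \frac{900 + \frac{1}{1405 + 619}}{5} = \frac{900 + \frac{1}{2024}}{5} = \frac{1}{5} \cdot \frac{1821601}{2024} = \frac{1821601}{10120} \approx 180.0$)
$J = \frac{7}{3}$ ($J = \left(-2 + \frac{1}{9} \left(-3\right)\right) \left(3 - 4\right) = \left(-2 - \frac{1}{3}\right) \left(-1\right) = \left(- \frac{7}{3}\right) \left(-1\right) = \frac{7}{3} \approx 2.3333$)
$J c = \frac{7}{3} \cdot \frac{1821601}{10120} = \frac{12751207}{30360}$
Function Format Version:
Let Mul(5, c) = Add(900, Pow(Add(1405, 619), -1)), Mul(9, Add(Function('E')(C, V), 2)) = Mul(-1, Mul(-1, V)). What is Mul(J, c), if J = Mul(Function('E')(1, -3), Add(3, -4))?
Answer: Rational(12751207, 30360) ≈ 420.00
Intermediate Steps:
Function('E')(C, V) = Add(-2, Mul(Rational(1, 9), V)) (Function('E')(C, V) = Add(-2, Mul(Rational(1, 9), Mul(-1, Mul(-1, V)))) = Add(-2, Mul(Rational(1, 9), V)))
c = Rational(1821601, 10120) (c = Mul(Rational(1, 5), Add(900, Pow(Add(1405, 619), -1))) = Mul(Rational(1, 5), Add(900, Pow(2024, -1))) = Mul(Rational(1, 5), Add(900, Rational(1, 2024))) = Mul(Rational(1, 5), Rational(1821601, 2024)) = Rational(1821601, 10120) ≈ 180.00)
J = Rational(7, 3) (J = Mul(Add(-2, Mul(Rational(1, 9), -3)), Add(3, -4)) = Mul(Add(-2, Rational(-1, 3)), -1) = Mul(Rational(-7, 3), -1) = Rational(7, 3) ≈ 2.3333)
Mul(J, c) = Mul(Rational(7, 3), Rational(1821601, 10120)) = Rational(12751207, 30360)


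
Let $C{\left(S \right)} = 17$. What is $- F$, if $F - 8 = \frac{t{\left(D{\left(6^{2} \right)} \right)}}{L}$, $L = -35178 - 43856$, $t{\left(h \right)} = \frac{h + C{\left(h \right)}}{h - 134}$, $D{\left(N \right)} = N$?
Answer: $- \frac{61962709}{7745332} \approx -8.0$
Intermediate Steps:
$t{\left(h \right)} = \frac{17 + h}{-134 + h}$ ($t{\left(h \right)} = \frac{h + 17}{h - 134} = \frac{17 + h}{-134 + h}$)
$L = -79034$ ($L = -35178 - 43856 = -79034$)
$F = \frac{61962709}{7745332}$ ($F = 8 + \frac{\frac{1}{-134 + 6^{2}} \left(17 + 6^{2}\right)}{-79034} = 8 + \frac{17 + 36}{-134 + 36} \left(- \frac{1}{79034}\right) = 8 + \frac{1}{-98} \cdot 53 \left(- \frac{1}{79034}\right) = 8 + \left(- \frac{1}{98}\right) 53 \left(- \frac{1}{79034}\right) = 8 - - \frac{53}{7745332} = 8 + \frac{53}{7745332} = \frac{61962709}{7745332} \approx 8.0$)
$- F = \left(-1\right) \frac{61962709}{7745332} = - \frac{61962709}{7745332}$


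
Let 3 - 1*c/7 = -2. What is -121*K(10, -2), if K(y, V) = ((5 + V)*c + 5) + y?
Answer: -14520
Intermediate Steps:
c = 35 (c = 21 - 7*(-2) = 21 + 14 = 35)
K(y, V) = 180 + y + 35*V (K(y, V) = ((5 + V)*35 + 5) + y = ((175 + 35*V) + 5) + y = (180 + 35*V) + y = 180 + y + 35*V)
-121*K(10, -2) = -121*(180 + 10 + 35*(-2)) = -121*(180 + 10 - 70) = -121*120 = -14520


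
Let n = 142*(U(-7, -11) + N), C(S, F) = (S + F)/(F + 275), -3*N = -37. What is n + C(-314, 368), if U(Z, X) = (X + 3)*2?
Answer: -1004204/1929 ≈ -520.58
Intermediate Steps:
N = 37/3 (N = -⅓*(-37) = 37/3 ≈ 12.333)
U(Z, X) = 6 + 2*X (U(Z, X) = (3 + X)*2 = 6 + 2*X)
C(S, F) = (F + S)/(275 + F)
n = -1562/3 (n = 142*((6 + 2*(-11)) + 37/3) = 142*((6 - 22) + 37/3) = 142*(-16 + 37/3) = 142*(-11/3) = -1562/3 ≈ -520.67)
n + C(-314, 368) = -1562/3 + (368 - 314)/(275 + 368) = -1562/3 + 54/643 = -1004204/1929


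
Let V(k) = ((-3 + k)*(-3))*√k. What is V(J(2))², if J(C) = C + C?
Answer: 36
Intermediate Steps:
J(C) = 2*C
V(k) = √k*(9 - 3*k) (V(k) = (9 - 3*k)*√k = √k*(9 - 3*k))
V(J(2))² = (3*√(2*2)*(3 - 2*2))² = (3*√4*(3 - 1*4))² = (3*2*(3 - 4))² = (3*2*(-1))² = (-6)² = 36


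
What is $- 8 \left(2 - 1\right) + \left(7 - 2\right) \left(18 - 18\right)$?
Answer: $-8$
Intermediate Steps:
$- 8 \left(2 - 1\right) + \left(7 - 2\right) \left(18 - 18\right) = \left(-8\right) 1 + 5 \cdot 0 = -8 + 0 = -8$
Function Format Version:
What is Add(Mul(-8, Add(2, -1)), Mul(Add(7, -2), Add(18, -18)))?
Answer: -8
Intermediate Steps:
Add(Mul(-8, Add(2, -1)), Mul(Add(7, -2), Add(18, -18))) = Add(Mul(-8, 1), Mul(5, 0)) = Add(-8, 0) = -8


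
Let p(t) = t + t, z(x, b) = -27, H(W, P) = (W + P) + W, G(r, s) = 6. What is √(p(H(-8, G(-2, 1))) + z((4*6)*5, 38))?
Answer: I*√47 ≈ 6.8557*I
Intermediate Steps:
H(W, P) = P + 2*W (H(W, P) = (P + W) + W = P + 2*W)
p(t) = 2*t
√(p(H(-8, G(-2, 1))) + z((4*6)*5, 38)) = √(2*(6 + 2*(-8)) - 27) = √(2*(6 - 16) - 27) = √(2*(-10) - 27) = √(-20 - 27) = √(-47) = I*√47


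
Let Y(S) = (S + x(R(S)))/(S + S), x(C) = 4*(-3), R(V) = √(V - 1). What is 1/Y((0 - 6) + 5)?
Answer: 2/13 ≈ 0.15385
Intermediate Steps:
R(V) = √(-1 + V)
x(C) = -12
Y(S) = (-12 + S)/(2*S) (Y(S) = (S - 12)/(S + S) = (-12 + S)/((2*S)) = (-12 + S)*(1/(2*S)) = (-12 + S)/(2*S))
1/Y((0 - 6) + 5) = 1/((-12 + ((0 - 6) + 5))/(2*((0 - 6) + 5))) = 1/((-12 + (-6 + 5))/(2*(-6 + 5))) = 1/((½)*(-12 - 1)/(-1)) = 1/((½)*(-1)*(-13)) = 1/(13/2) = 2/13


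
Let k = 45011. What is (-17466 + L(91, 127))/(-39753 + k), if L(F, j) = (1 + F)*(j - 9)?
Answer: -3305/2629 ≈ -1.2571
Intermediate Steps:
L(F, j) = (1 + F)*(-9 + j)
(-17466 + L(91, 127))/(-39753 + k) = (-17466 + (-9 + 127 - 9*91 + 91*127))/(-39753 + 45011) = (-17466 + (-9 + 127 - 819 + 11557))/5258 = (-17466 + 10856)*(1/5258) = -6610*1/5258 = -3305/2629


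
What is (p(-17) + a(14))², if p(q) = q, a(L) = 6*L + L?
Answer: 6561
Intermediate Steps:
a(L) = 7*L
(p(-17) + a(14))² = (-17 + 7*14)² = (-17 + 98)² = 81² = 6561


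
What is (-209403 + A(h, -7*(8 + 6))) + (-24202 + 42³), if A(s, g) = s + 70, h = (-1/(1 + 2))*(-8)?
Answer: -478333/3 ≈ -1.5944e+5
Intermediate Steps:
h = 8/3 (h = (-1/3)*(-8) = ((⅓)*(-1))*(-8) = -⅓*(-8) = 8/3 ≈ 2.6667)
A(s, g) = 70 + s
(-209403 + A(h, -7*(8 + 6))) + (-24202 + 42³) = (-209403 + (70 + 8/3)) + (-24202 + 42³) = (-209403 + 218/3) + (-24202 + 74088) = -627991/3 + 49886 = -478333/3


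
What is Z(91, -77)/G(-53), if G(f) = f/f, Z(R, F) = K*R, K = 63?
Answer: 5733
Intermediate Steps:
Z(R, F) = 63*R
G(f) = 1
Z(91, -77)/G(-53) = (63*91)/1 = 5733*1 = 5733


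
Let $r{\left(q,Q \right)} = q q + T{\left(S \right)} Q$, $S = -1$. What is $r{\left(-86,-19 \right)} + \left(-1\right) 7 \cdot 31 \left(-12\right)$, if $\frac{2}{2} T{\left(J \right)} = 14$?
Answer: $9734$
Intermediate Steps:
$T{\left(J \right)} = 14$
$r{\left(q,Q \right)} = q^{2} + 14 Q$ ($r{\left(q,Q \right)} = q q + 14 Q = q^{2} + 14 Q$)
$r{\left(-86,-19 \right)} + \left(-1\right) 7 \cdot 31 \left(-12\right) = \left(\left(-86\right)^{2} + 14 \left(-19\right)\right) + \left(-1\right) 7 \cdot 31 \left(-12\right) = \left(7396 - 266\right) + \left(-7\right) 31 \left(-12\right) = 7130 - -2604 = 7130 + 2604 = 9734$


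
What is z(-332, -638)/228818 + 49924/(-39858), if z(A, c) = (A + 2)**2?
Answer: -252963344/325722423 ≈ -0.77662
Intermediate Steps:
z(A, c) = (2 + A)**2
z(-332, -638)/228818 + 49924/(-39858) = (2 - 332)**2/228818 + 49924/(-39858) = (-330)**2*(1/228818) + 49924*(-1/39858) = 108900*(1/228818) - 3566/2847 = 54450/114409 - 3566/2847 = -252963344/325722423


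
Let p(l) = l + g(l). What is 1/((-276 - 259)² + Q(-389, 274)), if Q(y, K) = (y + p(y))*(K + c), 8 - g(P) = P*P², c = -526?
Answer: -1/14833214723 ≈ -6.7416e-11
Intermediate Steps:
g(P) = 8 - P³ (g(P) = 8 - P*P² = 8 - P³)
p(l) = 8 + l - l³ (p(l) = l + (8 - l³) = 8 + l - l³)
Q(y, K) = (-526 + K)*(8 - y³ + 2*y) (Q(y, K) = (y + (8 + y - y³))*(K - 526) = (8 - y³ + 2*y)*(-526 + K) = (-526 + K)*(8 - y³ + 2*y))
1/((-276 - 259)² + Q(-389, 274)) = 1/((-276 - 259)² + (-4208 - 1052*(-389) + 526*(-389)³ + 274*(-389) + 274*(8 - 389 - 1*(-389)³))) = 1/((-535)² + (-4208 + 409228 + 526*(-58863869) - 106586 + 274*(8 - 389 - 1*(-58863869)))) = 1/(286225 + (-4208 + 409228 - 30962395094 - 106586 + 274*(8 - 389 + 58863869))) = 1/(286225 + (-4208 + 409228 - 30962395094 - 106586 + 274*58863488)) = 1/(286225 + (-4208 + 409228 - 30962395094 - 106586 + 16128595712)) = 1/(286225 - 14833500948) = 1/(-14833214723) = -1/14833214723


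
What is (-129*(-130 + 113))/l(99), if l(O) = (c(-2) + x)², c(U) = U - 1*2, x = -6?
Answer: 2193/100 ≈ 21.930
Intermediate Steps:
c(U) = -2 + U (c(U) = U - 2 = -2 + U)
l(O) = 100 (l(O) = ((-2 - 2) - 6)² = (-4 - 6)² = (-10)² = 100)
(-129*(-130 + 113))/l(99) = -129*(-130 + 113)/100 = -129*(-17)*(1/100) = 2193*(1/100) = 2193/100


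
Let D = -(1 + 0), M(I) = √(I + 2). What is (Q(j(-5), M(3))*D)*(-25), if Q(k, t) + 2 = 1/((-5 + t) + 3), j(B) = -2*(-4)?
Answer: 25*√5 ≈ 55.902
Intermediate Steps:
M(I) = √(2 + I)
j(B) = 8
D = -1 (D = -1*1 = -1)
Q(k, t) = -2 + 1/(-2 + t) (Q(k, t) = -2 + 1/((-5 + t) + 3) = -2 + 1/(-2 + t))
(Q(j(-5), M(3))*D)*(-25) = (((5 - 2*√(2 + 3))/(-2 + √(2 + 3)))*(-1))*(-25) = (((5 - 2*√5)/(-2 + √5))*(-1))*(-25) = -(5 - 2*√5)/(-2 + √5)*(-25) = 25*(5 - 2*√5)/(-2 + √5)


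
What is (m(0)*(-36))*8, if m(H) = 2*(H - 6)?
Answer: 3456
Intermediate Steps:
m(H) = -12 + 2*H (m(H) = 2*(-6 + H) = -12 + 2*H)
(m(0)*(-36))*8 = ((-12 + 2*0)*(-36))*8 = ((-12 + 0)*(-36))*8 = -12*(-36)*8 = 432*8 = 3456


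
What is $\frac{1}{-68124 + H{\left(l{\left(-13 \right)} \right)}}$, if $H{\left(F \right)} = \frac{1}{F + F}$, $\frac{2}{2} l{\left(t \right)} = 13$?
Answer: $- \frac{26}{1771223} \approx -1.4679 \cdot 10^{-5}$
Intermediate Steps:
$l{\left(t \right)} = 13$
$H{\left(F \right)} = \frac{1}{2 F}$
$\frac{1}{-68124 + H{\left(l{\left(-13 \right)} \right)}} = \frac{1}{-68124 + \frac{1}{2 \cdot 13}} = \frac{1}{-68124 + \frac{1}{2} \cdot \frac{1}{13}} = \frac{1}{-68124 + \frac{1}{26}} = \frac{1}{- \frac{1771223}{26}} = - \frac{26}{1771223}$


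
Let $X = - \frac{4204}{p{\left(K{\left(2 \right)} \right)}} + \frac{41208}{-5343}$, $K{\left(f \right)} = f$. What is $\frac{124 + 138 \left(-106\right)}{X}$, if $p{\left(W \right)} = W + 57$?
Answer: $\frac{381016454}{2074437} \approx 183.67$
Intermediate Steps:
$p{\left(W \right)} = 57 + W$
$X = - \frac{8297748}{105079}$ ($X = - \frac{4204}{57 + 2} + \frac{41208}{-5343} = - \frac{4204}{59} + 41208 \left(- \frac{1}{5343}\right) = \left(-4204\right) \frac{1}{59} - \frac{13736}{1781} = - \frac{4204}{59} - \frac{13736}{1781} = - \frac{8297748}{105079} \approx -78.967$)
$\frac{124 + 138 \left(-106\right)}{X} = \frac{124 + 138 \left(-106\right)}{- \frac{8297748}{105079}} = \left(124 - 14628\right) \left(- \frac{105079}{8297748}\right) = \left(-14504\right) \left(- \frac{105079}{8297748}\right) = \frac{381016454}{2074437}$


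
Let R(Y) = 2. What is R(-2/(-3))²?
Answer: 4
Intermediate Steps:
R(-2/(-3))² = 2² = 4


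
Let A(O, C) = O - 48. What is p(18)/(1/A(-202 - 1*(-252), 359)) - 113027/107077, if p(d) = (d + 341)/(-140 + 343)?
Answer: 53936805/21736631 ≈ 2.4814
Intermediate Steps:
A(O, C) = -48 + O
p(d) = 341/203 + d/203 (p(d) = (341 + d)/203 = (341 + d)*(1/203) = 341/203 + d/203)
p(18)/(1/A(-202 - 1*(-252), 359)) - 113027/107077 = (341/203 + (1/203)*18)/(1/(-48 + (-202 - 1*(-252)))) - 113027/107077 = (341/203 + 18/203)/(1/(-48 + (-202 + 252))) - 113027*1/107077 = 359/(203*(1/(-48 + 50))) - 113027/107077 = 359/(203*(1/2)) - 113027/107077 = (359/203)*2 - 113027/107077 = 718/203 - 113027/107077 = 53936805/21736631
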